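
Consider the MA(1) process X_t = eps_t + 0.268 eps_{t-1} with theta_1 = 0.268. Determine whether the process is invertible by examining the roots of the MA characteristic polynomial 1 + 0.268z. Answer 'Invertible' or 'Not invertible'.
\text{Invertible}

The MA(q) characteristic polynomial is P(z) = 1 + 0.268z.
Invertibility requires all roots to lie outside the unit circle, i.e. |z| > 1 for every root.
This is linear in z: 1 + (0.268) z = 0  =>  z = -1/(0.268) = -3.731343,  |z| = 3.731343.
Moduli of all roots: 3.7313.
All moduli strictly greater than 1? Yes.
Verdict: Invertible.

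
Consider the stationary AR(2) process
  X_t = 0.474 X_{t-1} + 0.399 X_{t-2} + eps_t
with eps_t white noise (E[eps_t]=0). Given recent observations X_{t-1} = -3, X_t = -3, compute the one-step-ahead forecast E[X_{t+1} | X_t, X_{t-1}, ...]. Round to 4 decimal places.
E[X_{t+1} \mid \mathcal F_t] = -2.6190

For an AR(p) model X_t = c + sum_i phi_i X_{t-i} + eps_t, the
one-step-ahead conditional mean is
  E[X_{t+1} | X_t, ...] = c + sum_i phi_i X_{t+1-i}.
Substitute known values:
  E[X_{t+1} | ...] = (0.474) * (-3) + (0.399) * (-3)
                   = -2.6190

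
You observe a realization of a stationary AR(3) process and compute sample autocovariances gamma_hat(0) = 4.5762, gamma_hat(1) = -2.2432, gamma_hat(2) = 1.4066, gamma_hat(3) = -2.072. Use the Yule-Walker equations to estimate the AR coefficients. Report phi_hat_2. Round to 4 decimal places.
\hat\phi_{2} = -0.0730

The Yule-Walker equations for an AR(p) process read, in matrix form,
  Gamma_p phi = r_p,   with   (Gamma_p)_{ij} = gamma(|i - j|),
                       (r_p)_i = gamma(i),   i,j = 1..p.
Substitute the sample gammas (Toeplitz matrix and right-hand side of size 3):
  Gamma_p = [[4.5762, -2.2432, 1.4066], [-2.2432, 4.5762, -2.2432], [1.4066, -2.2432, 4.5762]]
  r_p     = [-2.2432, 1.4066, -2.072]
Written out (R1..R3):
  (R1) 4.5762 phi_1 - 2.2432 phi_2 + 1.4066 phi_3 = -2.2432
  (R2) -2.2432 phi_1 + 4.5762 phi_2 - 2.2432 phi_3 = 1.4066
  (R3) 1.4066 phi_1 - 2.2432 phi_2 + 4.5762 phi_3 = -2.072
Gaussian elimination:
  R2 <- R2 - (-2.2432/4.5762) R1 = R2 - (-0.490188) R1:  3.476609 phi_2 - 1.553701 phi_3 = 0.307009
  R3 <- R3 - (1.4066/4.5762) R1 = R3 - (0.307373) R1:  -1.553701 phi_2 + 4.143849 phi_3 = -1.382501
  R3 <- R3 - (-1.553701/3.476609) R2 = R3 - (-0.446901) R2:  3.449498 phi_3 = -1.245298
Back-substitution:
  phi_hat_3 = -1.245298 / 3.449498 = -0.361008
  phi_hat_2 = (0.307009 - (-1.553701)(-0.361008)) / 3.476609 = -0.073028
  phi_hat_1 = (-2.2432 - (-2.2432)(-0.073028) - (1.4066)(-0.361008)) / 4.5762 = -0.415022
So phi_hat = [-0.4150, -0.0730, -0.3610].
Therefore phi_hat_2 = -0.0730.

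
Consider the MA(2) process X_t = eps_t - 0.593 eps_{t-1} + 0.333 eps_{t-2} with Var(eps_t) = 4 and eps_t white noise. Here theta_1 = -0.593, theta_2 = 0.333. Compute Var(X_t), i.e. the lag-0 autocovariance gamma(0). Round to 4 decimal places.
\gamma(0) = 5.8502

For an MA(q) process X_t = eps_t + sum_i theta_i eps_{t-i} with
Var(eps_t) = sigma^2, the variance is
  gamma(0) = sigma^2 * (1 + sum_i theta_i^2).
  sum_i theta_i^2 = (-0.593)^2 + (0.333)^2 = 0.351649 + 0.110889 = 0.462538.
  gamma(0) = 4 * (1 + 0.462538) = 4 * 1.462538 = 5.850152, which rounds to 5.8502.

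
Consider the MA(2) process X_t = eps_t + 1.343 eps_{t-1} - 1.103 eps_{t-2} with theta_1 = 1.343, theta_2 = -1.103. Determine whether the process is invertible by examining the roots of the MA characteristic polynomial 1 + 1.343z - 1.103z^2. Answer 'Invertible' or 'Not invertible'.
\text{Not invertible}

The MA(q) characteristic polynomial is P(z) = 1 + 1.343z - 1.103z^2.
Invertibility requires all roots to lie outside the unit circle, i.e. |z| > 1 for every root.
Set 1 + (1.343) z + (-1.103) z^2 = 0, i.e. a z^2 + b z + c = 0 with a = -1.103, b = 1.343, c = 1.
Discriminant D = b^2 - 4ac = (1.343)^2 - 4*(-1.103)*1 = 1.803649 - (-4.412) = 6.215649.
D >= 0, so the roots are real: z = (-b +/- sqrt(D)) / (2a) = (-1.343 +/- 2.49312) / (-2.206).
  z_1 = (-1.343 + 2.49312) / (-2.206) = -0.5214,   |z_1| = 0.5214.
  z_2 = (-1.343 - 2.49312) / (-2.206) = 1.7389,   |z_2| = 1.7389.
Moduli of all roots: 0.5214, 1.7389.
All moduli strictly greater than 1? No.
Verdict: Not invertible.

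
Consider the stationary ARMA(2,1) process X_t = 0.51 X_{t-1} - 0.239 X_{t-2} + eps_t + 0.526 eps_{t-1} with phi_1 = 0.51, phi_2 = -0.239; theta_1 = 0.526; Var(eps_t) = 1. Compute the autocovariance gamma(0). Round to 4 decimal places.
\gamma(0) = 2.1832

Multiply the model equation by X_{t-k} and take expectations. With theta_0 = psi_0 = 1 and psi_j the MA(infinity) weights, this gives
  gamma(k) - sum_i phi_i gamma(k-i) = c_k,
  c_k = sigma^2 * sum_{j=k..q} theta_j psi_{j-k}   (c_k = 0 for k > q),
using gamma(-m) = gamma(m).
psi-weights needed (psi_j = theta_j + sum_i phi_i psi_{j-i}):
  psi_1 = theta_1 + phi_1 = 0.526 + (0.51) = 1.036
Right-hand sides:
  c_0 = sigma^2 (1 + theta_1 psi_1) = 1 * (1 + (0.526)(1.036)) = 1 * 1.544936 = 1.544936
  c_1 = sigma^2 theta_1 = 1 * (0.526) = 0.526
  c_2 = 0
Equations for k = 0, 1, 2 (AR order 2, c_2 = 0):
  (E0) gamma(0) = phi_1 gamma(1) + phi_2 gamma(2) + c_0
  (E1) gamma(1) = phi_1 gamma(0) + phi_2 gamma(1) + c_1
  (E2) gamma(2) = phi_1 gamma(1) + phi_2 gamma(0)
From (E1): gamma(1) = A gamma(0) + B with
  A = phi_1 / (1 - phi_2) = 0.51 / 1.239 = 0.411622,   B = c_1 / (1 - phi_2) = 0.526 / 1.239 = 0.424536.
Insert (E2) into (E0): gamma(0) (1 - phi_2^2) = phi_1 (1 + phi_2) gamma(1) + c_0.
  phi_1 (1 + phi_2) = (0.51)(0.761) = 0.38811,   1 - phi_2^2 = 0.942879.
Replace gamma(1) by A gamma(0) + B and collect gamma(0):
  gamma(0) [0.942879 - (0.38811)(0.411622)] = (0.38811)(0.424536) + 1.544936
  gamma(0) * 0.783124 = 1.709703
  gamma(0) = 1.709703 / 0.783124 = 2.183182.
Therefore gamma(0) = 2.1832 (to 4 decimal places).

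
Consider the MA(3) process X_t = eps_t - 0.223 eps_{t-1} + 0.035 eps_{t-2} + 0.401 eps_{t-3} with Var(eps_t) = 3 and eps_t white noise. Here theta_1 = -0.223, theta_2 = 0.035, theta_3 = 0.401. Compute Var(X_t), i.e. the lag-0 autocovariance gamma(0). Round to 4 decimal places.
\gamma(0) = 3.6353

For an MA(q) process X_t = eps_t + sum_i theta_i eps_{t-i} with
Var(eps_t) = sigma^2, the variance is
  gamma(0) = sigma^2 * (1 + sum_i theta_i^2).
  sum_i theta_i^2 = (-0.223)^2 + (0.035)^2 + (0.401)^2 = 0.049729 + 0.001225 + 0.160801 = 0.211755.
  gamma(0) = 3 * (1 + 0.211755) = 3 * 1.211755 = 3.635265, which rounds to 3.6353.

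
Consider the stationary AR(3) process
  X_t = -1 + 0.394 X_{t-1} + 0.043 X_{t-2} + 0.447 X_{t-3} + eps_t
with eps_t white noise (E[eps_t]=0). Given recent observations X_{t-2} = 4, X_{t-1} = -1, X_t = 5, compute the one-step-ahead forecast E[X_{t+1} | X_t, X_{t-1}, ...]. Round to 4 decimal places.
E[X_{t+1} \mid \mathcal F_t] = 2.7150

For an AR(p) model X_t = c + sum_i phi_i X_{t-i} + eps_t, the
one-step-ahead conditional mean is
  E[X_{t+1} | X_t, ...] = c + sum_i phi_i X_{t+1-i}.
Substitute known values:
  E[X_{t+1} | ...] = -1 + (0.394) * (5) + (0.043) * (-1) + (0.447) * (4)
                   = 2.7150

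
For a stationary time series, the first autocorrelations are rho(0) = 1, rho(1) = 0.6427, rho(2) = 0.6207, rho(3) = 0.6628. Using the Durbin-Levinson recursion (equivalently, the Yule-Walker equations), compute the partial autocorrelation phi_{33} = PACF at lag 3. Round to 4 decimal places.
\phi_{33} = 0.3459

The PACF at lag k is phi_{kk}, the last component of the solution
to the Yule-Walker system G_k phi = r_k where
  (G_k)_{ij} = rho(|i - j|), (r_k)_i = rho(i), i,j = 1..k.
Equivalently, Durbin-Levinson gives phi_{kk} iteratively:
  phi_{11} = rho(1)
  phi_{kk} = [rho(k) - sum_{j=1..k-1} phi_{k-1,j} rho(k-j)]
            / [1 - sum_{j=1..k-1} phi_{k-1,j} rho(j)],
  phi_{k,j} = phi_{k-1,j} - phi_{kk} phi_{k-1,k-j},  j = 1..k-1.
Step k = 1:
  phi_11 = rho(1) = 0.6427.
Step k = 2:
  phi_22 = [rho(2) - phi_11 rho(1)] / [1 - phi_11 rho(1)] = [0.6207 - (0.6427)(0.6427)] / [1 - (0.6427)(0.6427)]
         = 0.20763671 / 0.58693671 = 0.353763.
  Update: phi_21 = phi_11 - phi_22 phi_11 = 0.6427 - (0.353763)(0.6427) = 0.415336.
Step k = 3:
  phi_33 = [rho(3) - phi_21 rho(2) - phi_22 rho(1)] / [1 - phi_21 rho(1) - phi_22 rho(2)]
    numerator   = 0.6628 - (0.415336)(0.6207) - (0.353763)(0.6427) = 0.17763705
    denominator = 1 - (0.415336)(0.6427) - (0.353763)(0.6207) = 0.51348245
  phi_33 = 0.17763705 / 0.51348245 = 0.3459.
Therefore phi_{33} = 0.3459.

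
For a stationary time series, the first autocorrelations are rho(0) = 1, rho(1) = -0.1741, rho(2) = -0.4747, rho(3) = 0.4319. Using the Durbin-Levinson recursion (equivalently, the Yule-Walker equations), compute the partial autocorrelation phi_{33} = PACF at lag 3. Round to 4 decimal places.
\phi_{33} = 0.3050

The PACF at lag k is phi_{kk}, the last component of the solution
to the Yule-Walker system G_k phi = r_k where
  (G_k)_{ij} = rho(|i - j|), (r_k)_i = rho(i), i,j = 1..k.
Equivalently, Durbin-Levinson gives phi_{kk} iteratively:
  phi_{11} = rho(1)
  phi_{kk} = [rho(k) - sum_{j=1..k-1} phi_{k-1,j} rho(k-j)]
            / [1 - sum_{j=1..k-1} phi_{k-1,j} rho(j)],
  phi_{k,j} = phi_{k-1,j} - phi_{kk} phi_{k-1,k-j},  j = 1..k-1.
Step k = 1:
  phi_11 = rho(1) = -0.1741.
Step k = 2:
  phi_22 = [rho(2) - phi_11 rho(1)] / [1 - phi_11 rho(1)] = [-0.4747 - (-0.1741)(-0.1741)] / [1 - (-0.1741)(-0.1741)]
         = -0.50501081 / 0.96968919 = -0.520797.
  Update: phi_21 = phi_11 - phi_22 phi_11 = -0.1741 - (-0.520797)(-0.1741) = -0.264771.
Step k = 3:
  phi_33 = [rho(3) - phi_21 rho(2) - phi_22 rho(1)] / [1 - phi_21 rho(1) - phi_22 rho(2)]
    numerator   = 0.4319 - (-0.264771)(-0.4747) - (-0.520797)(-0.1741) = 0.21554267
    denominator = 1 - (-0.264771)(-0.1741) - (-0.520797)(-0.4747) = 0.70668129
  phi_33 = 0.21554267 / 0.70668129 = 0.305.
Therefore phi_{33} = 0.3050.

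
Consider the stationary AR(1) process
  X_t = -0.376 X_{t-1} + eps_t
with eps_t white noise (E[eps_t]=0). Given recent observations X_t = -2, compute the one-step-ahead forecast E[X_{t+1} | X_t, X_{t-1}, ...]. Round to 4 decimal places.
E[X_{t+1} \mid \mathcal F_t] = 0.7520

For an AR(p) model X_t = c + sum_i phi_i X_{t-i} + eps_t, the
one-step-ahead conditional mean is
  E[X_{t+1} | X_t, ...] = c + sum_i phi_i X_{t+1-i}.
Substitute known values:
  E[X_{t+1} | ...] = (-0.376) * (-2)
                   = 0.7520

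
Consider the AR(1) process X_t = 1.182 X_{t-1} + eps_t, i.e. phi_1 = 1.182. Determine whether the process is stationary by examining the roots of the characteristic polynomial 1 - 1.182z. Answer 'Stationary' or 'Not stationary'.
\text{Not stationary}

The AR(p) characteristic polynomial is P(z) = 1 - 1.182z.
Stationarity requires all roots to lie outside the unit circle, i.e. |z| > 1 for every root.
This is linear in z: 1 + (-1.182) z = 0  =>  z = -1/(-1.182) = 0.846024,  |z| = 0.846024.
Moduli of all roots: 0.8460.
All moduli strictly greater than 1? No.
Verdict: Not stationary.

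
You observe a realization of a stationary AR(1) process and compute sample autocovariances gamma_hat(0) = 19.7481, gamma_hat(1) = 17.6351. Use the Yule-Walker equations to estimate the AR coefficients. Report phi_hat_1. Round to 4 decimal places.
\hat\phi_{1} = 0.8930

The Yule-Walker equations for an AR(p) process read, in matrix form,
  Gamma_p phi = r_p,   with   (Gamma_p)_{ij} = gamma(|i - j|),
                       (r_p)_i = gamma(i),   i,j = 1..p.
Substitute the sample gammas (Toeplitz matrix and right-hand side of size 1):
  Gamma_p = [[19.7481]]
  r_p     = [17.6351]
With p = 1 this is the single equation gamma(0) phi_1 = gamma(1):
  phi_hat_1 = gamma(1) / gamma(0) = 17.6351 / 19.7481 = 0.8930.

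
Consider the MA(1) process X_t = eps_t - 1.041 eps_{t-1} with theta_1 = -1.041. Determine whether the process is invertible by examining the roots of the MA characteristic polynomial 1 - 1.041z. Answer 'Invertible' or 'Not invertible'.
\text{Not invertible}

The MA(q) characteristic polynomial is P(z) = 1 - 1.041z.
Invertibility requires all roots to lie outside the unit circle, i.e. |z| > 1 for every root.
This is linear in z: 1 + (-1.041) z = 0  =>  z = -1/(-1.041) = 0.960615,  |z| = 0.960615.
Moduli of all roots: 0.9606.
All moduli strictly greater than 1? No.
Verdict: Not invertible.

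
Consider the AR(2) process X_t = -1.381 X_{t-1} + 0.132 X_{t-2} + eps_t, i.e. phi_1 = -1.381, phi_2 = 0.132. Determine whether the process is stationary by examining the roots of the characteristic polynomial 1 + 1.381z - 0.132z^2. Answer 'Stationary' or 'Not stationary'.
\text{Not stationary}

The AR(p) characteristic polynomial is P(z) = 1 + 1.381z - 0.132z^2.
Stationarity requires all roots to lie outside the unit circle, i.e. |z| > 1 for every root.
Set 1 + (1.381) z + (-0.132) z^2 = 0, i.e. a z^2 + b z + c = 0 with a = -0.132, b = 1.381, c = 1.
Discriminant D = b^2 - 4ac = (1.381)^2 - 4*(-0.132)*1 = 1.907161 - (-0.528) = 2.435161.
D >= 0, so the roots are real: z = (-b +/- sqrt(D)) / (2a) = (-1.381 +/- 1.5605) / (-0.264).
  z_1 = (-1.381 + 1.5605) / (-0.264) = -0.6799,   |z_1| = 0.6799.
  z_2 = (-1.381 - 1.5605) / (-0.264) = 11.142,   |z_2| = 11.142.
Moduli of all roots: 0.6799, 11.1420.
All moduli strictly greater than 1? No.
Verdict: Not stationary.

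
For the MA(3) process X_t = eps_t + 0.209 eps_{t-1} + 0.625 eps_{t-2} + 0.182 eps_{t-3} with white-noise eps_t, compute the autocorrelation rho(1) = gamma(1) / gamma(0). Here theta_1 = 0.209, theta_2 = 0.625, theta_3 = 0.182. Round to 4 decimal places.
\rho(1) = 0.3090

For an MA(q) process with theta_0 = 1, the autocovariance is
  gamma(k) = sigma^2 * sum_{i=0..q-k} theta_i * theta_{i+k},
and rho(k) = gamma(k) / gamma(0). Sigma^2 cancels.
  numerator   = (1)*(0.209) + (0.209)*(0.625) + (0.625)*(0.182) = 0.453375.
  denominator = (1)^2 + (0.209)^2 + (0.625)^2 + (0.182)^2 = 1.46743.
  rho(1) = 0.453375 / 1.46743 = 0.3090.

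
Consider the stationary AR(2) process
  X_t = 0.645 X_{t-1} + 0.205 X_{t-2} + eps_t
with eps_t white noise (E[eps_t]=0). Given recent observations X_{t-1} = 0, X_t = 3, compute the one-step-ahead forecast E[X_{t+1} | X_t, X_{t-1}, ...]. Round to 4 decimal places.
E[X_{t+1} \mid \mathcal F_t] = 1.9350

For an AR(p) model X_t = c + sum_i phi_i X_{t-i} + eps_t, the
one-step-ahead conditional mean is
  E[X_{t+1} | X_t, ...] = c + sum_i phi_i X_{t+1-i}.
Substitute known values:
  E[X_{t+1} | ...] = (0.645) * (3) + (0.205) * (0)
                   = 1.9350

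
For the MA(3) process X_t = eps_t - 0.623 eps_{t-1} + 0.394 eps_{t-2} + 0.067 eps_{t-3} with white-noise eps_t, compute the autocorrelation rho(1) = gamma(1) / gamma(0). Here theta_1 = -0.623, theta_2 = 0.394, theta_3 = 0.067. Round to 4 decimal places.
\rho(1) = -0.5440

For an MA(q) process with theta_0 = 1, the autocovariance is
  gamma(k) = sigma^2 * sum_{i=0..q-k} theta_i * theta_{i+k},
and rho(k) = gamma(k) / gamma(0). Sigma^2 cancels.
  numerator   = (1)*(-0.623) + (-0.623)*(0.394) + (0.394)*(0.067) = -0.842064.
  denominator = (1)^2 + (-0.623)^2 + (0.394)^2 + (0.067)^2 = 1.547854.
  rho(1) = -0.842064 / 1.547854 = -0.5440.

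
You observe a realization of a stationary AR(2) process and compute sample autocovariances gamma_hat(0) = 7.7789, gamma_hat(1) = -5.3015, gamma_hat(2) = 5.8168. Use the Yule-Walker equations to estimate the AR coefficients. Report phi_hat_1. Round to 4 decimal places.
\hat\phi_{1} = -0.3210

The Yule-Walker equations for an AR(p) process read, in matrix form,
  Gamma_p phi = r_p,   with   (Gamma_p)_{ij} = gamma(|i - j|),
                       (r_p)_i = gamma(i),   i,j = 1..p.
Substitute the sample gammas (Toeplitz matrix and right-hand side of size 2):
  Gamma_p = [[7.7789, -5.3015], [-5.3015, 7.7789]]
  r_p     = [-5.3015, 5.8168]
Written out:
  7.7789 phi_1 - 5.3015 phi_2 = -5.3015
  -5.3015 phi_1 + 7.7789 phi_2 = 5.8168
Solve by Cramer's rule:
  det = gamma(0)^2 - gamma(1)^2 = (7.7789)^2 - (-5.3015)^2 = 60.51128521 - 28.10590225 = 32.40538296
  phi_hat_1 = [gamma(1) gamma(0) - gamma(1) gamma(2)] / det = [(-5.3015)(7.7789) - (-5.3015)(5.8168)] / 32.40538296 = -10.40207315 / 32.40538296 = -0.321
  phi_hat_2 = [gamma(0) gamma(2) - gamma(1)^2] / det = [(7.7789)(5.8168) - (-5.3015)^2] / 32.40538296 = 17.14240327 / 32.40538296 = 0.529
So phi_hat = [-0.3210, 0.5290].
Therefore phi_hat_1 = -0.3210.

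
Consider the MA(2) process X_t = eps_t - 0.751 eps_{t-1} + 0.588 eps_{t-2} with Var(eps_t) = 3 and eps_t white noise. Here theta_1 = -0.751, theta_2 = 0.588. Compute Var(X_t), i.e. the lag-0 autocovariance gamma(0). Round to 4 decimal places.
\gamma(0) = 5.7292

For an MA(q) process X_t = eps_t + sum_i theta_i eps_{t-i} with
Var(eps_t) = sigma^2, the variance is
  gamma(0) = sigma^2 * (1 + sum_i theta_i^2).
  sum_i theta_i^2 = (-0.751)^2 + (0.588)^2 = 0.564001 + 0.345744 = 0.909745.
  gamma(0) = 3 * (1 + 0.909745) = 3 * 1.909745 = 5.729235, which rounds to 5.7292.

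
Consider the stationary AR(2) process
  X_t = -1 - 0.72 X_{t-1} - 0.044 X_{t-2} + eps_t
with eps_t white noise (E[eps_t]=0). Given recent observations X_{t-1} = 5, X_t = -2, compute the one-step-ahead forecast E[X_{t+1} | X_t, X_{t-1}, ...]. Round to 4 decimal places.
E[X_{t+1} \mid \mathcal F_t] = 0.2200

For an AR(p) model X_t = c + sum_i phi_i X_{t-i} + eps_t, the
one-step-ahead conditional mean is
  E[X_{t+1} | X_t, ...] = c + sum_i phi_i X_{t+1-i}.
Substitute known values:
  E[X_{t+1} | ...] = -1 + (-0.72) * (-2) + (-0.044) * (5)
                   = 0.2200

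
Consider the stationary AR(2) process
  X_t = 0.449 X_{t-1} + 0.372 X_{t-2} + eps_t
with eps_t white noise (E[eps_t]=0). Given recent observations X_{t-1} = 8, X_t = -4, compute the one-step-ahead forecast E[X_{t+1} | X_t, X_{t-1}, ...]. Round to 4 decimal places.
E[X_{t+1} \mid \mathcal F_t] = 1.1800

For an AR(p) model X_t = c + sum_i phi_i X_{t-i} + eps_t, the
one-step-ahead conditional mean is
  E[X_{t+1} | X_t, ...] = c + sum_i phi_i X_{t+1-i}.
Substitute known values:
  E[X_{t+1} | ...] = (0.449) * (-4) + (0.372) * (8)
                   = 1.1800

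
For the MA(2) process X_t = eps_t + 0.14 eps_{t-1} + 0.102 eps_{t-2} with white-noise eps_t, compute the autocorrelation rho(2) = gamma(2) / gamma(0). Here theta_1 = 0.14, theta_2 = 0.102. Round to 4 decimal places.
\rho(2) = 0.0990

For an MA(q) process with theta_0 = 1, the autocovariance is
  gamma(k) = sigma^2 * sum_{i=0..q-k} theta_i * theta_{i+k},
and rho(k) = gamma(k) / gamma(0). Sigma^2 cancels.
  numerator   = (1)*(0.102) = 0.102.
  denominator = (1)^2 + (0.14)^2 + (0.102)^2 = 1.030004.
  rho(2) = 0.102 / 1.030004 = 0.0990.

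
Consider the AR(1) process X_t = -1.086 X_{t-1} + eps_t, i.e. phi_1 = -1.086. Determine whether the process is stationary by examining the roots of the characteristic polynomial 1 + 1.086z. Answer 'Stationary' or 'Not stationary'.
\text{Not stationary}

The AR(p) characteristic polynomial is P(z) = 1 + 1.086z.
Stationarity requires all roots to lie outside the unit circle, i.e. |z| > 1 for every root.
This is linear in z: 1 + (1.086) z = 0  =>  z = -1/(1.086) = -0.92081,  |z| = 0.92081.
Moduli of all roots: 0.9208.
All moduli strictly greater than 1? No.
Verdict: Not stationary.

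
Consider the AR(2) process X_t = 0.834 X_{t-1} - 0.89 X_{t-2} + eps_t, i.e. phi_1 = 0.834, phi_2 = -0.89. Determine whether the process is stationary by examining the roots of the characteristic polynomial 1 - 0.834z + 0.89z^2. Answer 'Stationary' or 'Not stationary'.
\text{Stationary}

The AR(p) characteristic polynomial is P(z) = 1 - 0.834z + 0.89z^2.
Stationarity requires all roots to lie outside the unit circle, i.e. |z| > 1 for every root.
Set 1 + (-0.834) z + (0.89) z^2 = 0, i.e. a z^2 + b z + c = 0 with a = 0.89, b = -0.834, c = 1.
Discriminant D = b^2 - 4ac = (-0.834)^2 - 4*(0.89)*1 = 0.695556 - (3.56) = -2.864444.
D < 0, so the roots are the complex-conjugate pair z = (-b +/- i sqrt(-D)) / (2a) = 0.4685 +/- 0.9508i.
For a conjugate pair |z|^2 = z * conj(z) = (product of roots) = c/a = 1/(0.89) = 1.123596, so |z| = sqrt(1.123596) = 1.06 for both roots.
Moduli of all roots: 1.0600, 1.0600.
All moduli strictly greater than 1? Yes.
Verdict: Stationary.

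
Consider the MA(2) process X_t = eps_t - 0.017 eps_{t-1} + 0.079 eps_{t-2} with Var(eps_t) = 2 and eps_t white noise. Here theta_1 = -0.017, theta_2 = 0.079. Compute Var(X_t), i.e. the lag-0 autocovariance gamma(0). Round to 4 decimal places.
\gamma(0) = 2.0131

For an MA(q) process X_t = eps_t + sum_i theta_i eps_{t-i} with
Var(eps_t) = sigma^2, the variance is
  gamma(0) = sigma^2 * (1 + sum_i theta_i^2).
  sum_i theta_i^2 = (-0.017)^2 + (0.079)^2 = 0.000289 + 0.006241 = 0.00653.
  gamma(0) = 2 * (1 + 0.00653) = 2 * 1.00653 = 2.01306, which rounds to 2.0131.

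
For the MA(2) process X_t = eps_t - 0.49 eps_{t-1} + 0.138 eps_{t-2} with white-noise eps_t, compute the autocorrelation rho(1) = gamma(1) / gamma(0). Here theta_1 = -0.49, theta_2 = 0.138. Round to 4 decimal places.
\rho(1) = -0.4429

For an MA(q) process with theta_0 = 1, the autocovariance is
  gamma(k) = sigma^2 * sum_{i=0..q-k} theta_i * theta_{i+k},
and rho(k) = gamma(k) / gamma(0). Sigma^2 cancels.
  numerator   = (1)*(-0.49) + (-0.49)*(0.138) = -0.55762.
  denominator = (1)^2 + (-0.49)^2 + (0.138)^2 = 1.259144.
  rho(1) = -0.55762 / 1.259144 = -0.4429.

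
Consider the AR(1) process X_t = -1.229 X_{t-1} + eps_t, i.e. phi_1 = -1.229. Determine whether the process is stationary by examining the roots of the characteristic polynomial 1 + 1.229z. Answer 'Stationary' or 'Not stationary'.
\text{Not stationary}

The AR(p) characteristic polynomial is P(z) = 1 + 1.229z.
Stationarity requires all roots to lie outside the unit circle, i.e. |z| > 1 for every root.
This is linear in z: 1 + (1.229) z = 0  =>  z = -1/(1.229) = -0.81367,  |z| = 0.81367.
Moduli of all roots: 0.8137.
All moduli strictly greater than 1? No.
Verdict: Not stationary.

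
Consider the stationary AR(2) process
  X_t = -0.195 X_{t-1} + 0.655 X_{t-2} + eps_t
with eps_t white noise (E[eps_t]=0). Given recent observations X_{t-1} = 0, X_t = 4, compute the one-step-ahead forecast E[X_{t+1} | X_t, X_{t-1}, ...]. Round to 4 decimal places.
E[X_{t+1} \mid \mathcal F_t] = -0.7800

For an AR(p) model X_t = c + sum_i phi_i X_{t-i} + eps_t, the
one-step-ahead conditional mean is
  E[X_{t+1} | X_t, ...] = c + sum_i phi_i X_{t+1-i}.
Substitute known values:
  E[X_{t+1} | ...] = (-0.195) * (4) + (0.655) * (0)
                   = -0.7800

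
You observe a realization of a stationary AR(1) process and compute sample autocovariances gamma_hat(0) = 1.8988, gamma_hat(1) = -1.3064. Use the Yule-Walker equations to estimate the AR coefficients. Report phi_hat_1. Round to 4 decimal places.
\hat\phi_{1} = -0.6880

The Yule-Walker equations for an AR(p) process read, in matrix form,
  Gamma_p phi = r_p,   with   (Gamma_p)_{ij} = gamma(|i - j|),
                       (r_p)_i = gamma(i),   i,j = 1..p.
Substitute the sample gammas (Toeplitz matrix and right-hand side of size 1):
  Gamma_p = [[1.8988]]
  r_p     = [-1.3064]
With p = 1 this is the single equation gamma(0) phi_1 = gamma(1):
  phi_hat_1 = gamma(1) / gamma(0) = -1.3064 / 1.8988 = -0.6880.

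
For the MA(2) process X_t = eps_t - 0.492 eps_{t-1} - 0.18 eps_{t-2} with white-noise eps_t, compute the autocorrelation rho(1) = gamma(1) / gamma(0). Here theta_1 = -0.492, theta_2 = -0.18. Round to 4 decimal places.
\rho(1) = -0.3166

For an MA(q) process with theta_0 = 1, the autocovariance is
  gamma(k) = sigma^2 * sum_{i=0..q-k} theta_i * theta_{i+k},
and rho(k) = gamma(k) / gamma(0). Sigma^2 cancels.
  numerator   = (1)*(-0.492) + (-0.492)*(-0.18) = -0.40344.
  denominator = (1)^2 + (-0.492)^2 + (-0.18)^2 = 1.274464.
  rho(1) = -0.40344 / 1.274464 = -0.3166.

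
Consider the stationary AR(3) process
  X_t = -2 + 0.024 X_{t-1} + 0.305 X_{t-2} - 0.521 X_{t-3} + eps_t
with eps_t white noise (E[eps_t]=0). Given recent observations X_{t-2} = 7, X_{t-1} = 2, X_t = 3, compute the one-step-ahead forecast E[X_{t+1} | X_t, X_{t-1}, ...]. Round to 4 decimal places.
E[X_{t+1} \mid \mathcal F_t] = -4.9650

For an AR(p) model X_t = c + sum_i phi_i X_{t-i} + eps_t, the
one-step-ahead conditional mean is
  E[X_{t+1} | X_t, ...] = c + sum_i phi_i X_{t+1-i}.
Substitute known values:
  E[X_{t+1} | ...] = -2 + (0.024) * (3) + (0.305) * (2) + (-0.521) * (7)
                   = -4.9650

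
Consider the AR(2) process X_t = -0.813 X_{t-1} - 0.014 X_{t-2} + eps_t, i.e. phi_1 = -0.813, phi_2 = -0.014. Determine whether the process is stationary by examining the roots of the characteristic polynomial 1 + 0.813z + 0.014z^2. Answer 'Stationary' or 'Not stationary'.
\text{Stationary}

The AR(p) characteristic polynomial is P(z) = 1 + 0.813z + 0.014z^2.
Stationarity requires all roots to lie outside the unit circle, i.e. |z| > 1 for every root.
Set 1 + (0.813) z + (0.014) z^2 = 0, i.e. a z^2 + b z + c = 0 with a = 0.014, b = 0.813, c = 1.
Discriminant D = b^2 - 4ac = (0.813)^2 - 4*(0.014)*1 = 0.660969 - (0.056) = 0.604969.
D >= 0, so the roots are real: z = (-b +/- sqrt(D)) / (2a) = (-0.813 +/- 0.777798) / (0.028).
  z_1 = (-0.813 + 0.777798) / (0.028) = -1.2572,   |z_1| = 1.2572.
  z_2 = (-0.813 - 0.777798) / (0.028) = -56.8142,   |z_2| = 56.8142.
Moduli of all roots: 1.2572, 56.8142.
All moduli strictly greater than 1? Yes.
Verdict: Stationary.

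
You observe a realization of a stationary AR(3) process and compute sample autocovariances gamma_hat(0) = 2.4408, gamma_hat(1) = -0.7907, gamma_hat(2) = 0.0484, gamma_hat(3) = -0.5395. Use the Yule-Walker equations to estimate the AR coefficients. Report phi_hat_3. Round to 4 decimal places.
\hat\phi_{3} = -0.2760

The Yule-Walker equations for an AR(p) process read, in matrix form,
  Gamma_p phi = r_p,   with   (Gamma_p)_{ij} = gamma(|i - j|),
                       (r_p)_i = gamma(i),   i,j = 1..p.
Substitute the sample gammas (Toeplitz matrix and right-hand side of size 3):
  Gamma_p = [[2.4408, -0.7907, 0.0484], [-0.7907, 2.4408, -0.7907], [0.0484, -0.7907, 2.4408]]
  r_p     = [-0.7907, 0.0484, -0.5395]
Written out (R1..R3):
  (R1) 2.4408 phi_1 - 0.7907 phi_2 + 0.0484 phi_3 = -0.7907
  (R2) -0.7907 phi_1 + 2.4408 phi_2 - 0.7907 phi_3 = 0.0484
  (R3) 0.0484 phi_1 - 0.7907 phi_2 + 2.4408 phi_3 = -0.5395
Gaussian elimination:
  R2 <- R2 - (-0.7907/2.4408) R1 = R2 - (-0.323951) R1:  2.184652 phi_2 - 0.775021 phi_3 = -0.207748
  R3 <- R3 - (0.0484/2.4408) R1 = R3 - (0.01983) R1:  -0.775021 phi_2 + 2.43984 phi_3 = -0.523821
  R3 <- R3 - (-0.775021/2.184652) R2 = R3 - (-0.354757) R2:  2.164896 phi_3 = -0.597521
Back-substitution:
  phi_hat_3 = -0.597521 / 2.164896 = -0.276004
  phi_hat_2 = (-0.207748 - (-0.775021)(-0.276004)) / 2.184652 = -0.193009
  phi_hat_1 = (-0.7907 - (-0.7907)(-0.193009) - (0.0484)(-0.276004)) / 2.4408 = -0.381004
So phi_hat = [-0.3810, -0.1930, -0.2760].
Therefore phi_hat_3 = -0.2760.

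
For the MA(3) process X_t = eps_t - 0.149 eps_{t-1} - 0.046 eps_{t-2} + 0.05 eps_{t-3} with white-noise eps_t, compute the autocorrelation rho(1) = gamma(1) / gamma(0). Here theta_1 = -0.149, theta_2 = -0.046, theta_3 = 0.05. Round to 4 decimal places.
\rho(1) = -0.1407

For an MA(q) process with theta_0 = 1, the autocovariance is
  gamma(k) = sigma^2 * sum_{i=0..q-k} theta_i * theta_{i+k},
and rho(k) = gamma(k) / gamma(0). Sigma^2 cancels.
  numerator   = (1)*(-0.149) + (-0.149)*(-0.046) + (-0.046)*(0.05) = -0.144446.
  denominator = (1)^2 + (-0.149)^2 + (-0.046)^2 + (0.05)^2 = 1.026817.
  rho(1) = -0.144446 / 1.026817 = -0.1407.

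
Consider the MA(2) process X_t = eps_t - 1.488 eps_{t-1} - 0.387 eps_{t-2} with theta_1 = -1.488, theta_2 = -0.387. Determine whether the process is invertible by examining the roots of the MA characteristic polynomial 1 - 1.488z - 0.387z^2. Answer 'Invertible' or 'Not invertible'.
\text{Not invertible}

The MA(q) characteristic polynomial is P(z) = 1 - 1.488z - 0.387z^2.
Invertibility requires all roots to lie outside the unit circle, i.e. |z| > 1 for every root.
Set 1 + (-1.488) z + (-0.387) z^2 = 0, i.e. a z^2 + b z + c = 0 with a = -0.387, b = -1.488, c = 1.
Discriminant D = b^2 - 4ac = (-1.488)^2 - 4*(-0.387)*1 = 2.214144 - (-1.548) = 3.762144.
D >= 0, so the roots are real: z = (-b +/- sqrt(D)) / (2a) = (1.488 +/- 1.939625) / (-0.774).
  z_1 = (1.488 + 1.939625) / (-0.774) = -4.4285,   |z_1| = 4.4285.
  z_2 = (1.488 - 1.939625) / (-0.774) = 0.5835,   |z_2| = 0.5835.
Moduli of all roots: 4.4285, 0.5835.
All moduli strictly greater than 1? No.
Verdict: Not invertible.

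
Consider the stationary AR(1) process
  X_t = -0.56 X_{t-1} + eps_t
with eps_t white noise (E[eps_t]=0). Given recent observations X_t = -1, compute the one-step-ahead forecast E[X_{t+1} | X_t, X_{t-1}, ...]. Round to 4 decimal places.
E[X_{t+1} \mid \mathcal F_t] = 0.5600

For an AR(p) model X_t = c + sum_i phi_i X_{t-i} + eps_t, the
one-step-ahead conditional mean is
  E[X_{t+1} | X_t, ...] = c + sum_i phi_i X_{t+1-i}.
Substitute known values:
  E[X_{t+1} | ...] = (-0.56) * (-1)
                   = 0.5600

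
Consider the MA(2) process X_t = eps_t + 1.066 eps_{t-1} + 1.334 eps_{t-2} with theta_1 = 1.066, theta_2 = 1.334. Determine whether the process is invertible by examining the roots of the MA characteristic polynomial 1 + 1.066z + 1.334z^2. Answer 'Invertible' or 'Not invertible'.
\text{Not invertible}

The MA(q) characteristic polynomial is P(z) = 1 + 1.066z + 1.334z^2.
Invertibility requires all roots to lie outside the unit circle, i.e. |z| > 1 for every root.
Set 1 + (1.066) z + (1.334) z^2 = 0, i.e. a z^2 + b z + c = 0 with a = 1.334, b = 1.066, c = 1.
Discriminant D = b^2 - 4ac = (1.066)^2 - 4*(1.334)*1 = 1.136356 - (5.336) = -4.199644.
D < 0, so the roots are the complex-conjugate pair z = (-b +/- i sqrt(-D)) / (2a) = -0.3996 +/- 0.7681i.
For a conjugate pair |z|^2 = z * conj(z) = (product of roots) = c/a = 1/(1.334) = 0.749625, so |z| = sqrt(0.749625) = 0.8658 for both roots.
Moduli of all roots: 0.8658, 0.8658.
All moduli strictly greater than 1? No.
Verdict: Not invertible.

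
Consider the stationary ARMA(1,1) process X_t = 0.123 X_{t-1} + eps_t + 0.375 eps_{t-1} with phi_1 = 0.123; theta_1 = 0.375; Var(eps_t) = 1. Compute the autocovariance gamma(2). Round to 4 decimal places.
\gamma(2) = 0.0651

Multiply the model equation by X_{t-k} and take expectations. With theta_0 = psi_0 = 1 and psi_j the MA(infinity) weights, this gives
  gamma(k) - sum_i phi_i gamma(k-i) = c_k,
  c_k = sigma^2 * sum_{j=k..q} theta_j psi_{j-k}   (c_k = 0 for k > q),
using gamma(-m) = gamma(m).
psi-weights needed (psi_j = theta_j + sum_i phi_i psi_{j-i}):
  psi_1 = theta_1 + phi_1 = 0.375 + (0.123) = 0.498
Right-hand sides:
  c_0 = sigma^2 (1 + theta_1 psi_1) = 1 * (1 + (0.375)(0.498)) = 1 * 1.18675 = 1.18675
  c_1 = sigma^2 theta_1 = 1 * (0.375) = 0.375
  c_2 = 0
Equations for k = 0 and k = 1 (AR order 1):
  gamma(0) = phi_1 gamma(1) + c_0
  gamma(1) = phi_1 gamma(0) + c_1
Substituting the second into the first: gamma(0) (1 - phi_1^2) = c_0 + phi_1 c_1, so
  gamma(0) = (c_0 + phi_1 c_1) / (1 - phi_1^2) = (1.18675 + (0.123)(0.375)) / (1 - (0.123)^2) = 1.232875 / 0.984871 = 1.251814.
  gamma(1) = phi_1 gamma(0) + c_1 = (0.123)(1.251814) + (0.375) = 0.528973.
For k = 2 (> q): gamma(2) = phi_1 gamma(1) = (0.123)(0.528973) = 0.065064.
Therefore gamma(2) = 0.0651 (to 4 decimal places).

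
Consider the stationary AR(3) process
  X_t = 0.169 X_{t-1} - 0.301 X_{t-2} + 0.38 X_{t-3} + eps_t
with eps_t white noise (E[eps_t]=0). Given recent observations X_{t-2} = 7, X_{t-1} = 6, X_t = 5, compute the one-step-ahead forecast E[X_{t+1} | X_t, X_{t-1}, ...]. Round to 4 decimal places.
E[X_{t+1} \mid \mathcal F_t] = 1.6990

For an AR(p) model X_t = c + sum_i phi_i X_{t-i} + eps_t, the
one-step-ahead conditional mean is
  E[X_{t+1} | X_t, ...] = c + sum_i phi_i X_{t+1-i}.
Substitute known values:
  E[X_{t+1} | ...] = (0.169) * (5) + (-0.301) * (6) + (0.38) * (7)
                   = 1.6990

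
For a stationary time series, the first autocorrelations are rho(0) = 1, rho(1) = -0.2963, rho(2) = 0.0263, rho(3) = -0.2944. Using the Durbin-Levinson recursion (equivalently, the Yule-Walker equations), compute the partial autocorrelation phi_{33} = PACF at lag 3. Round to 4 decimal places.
\phi_{33} = -0.3370

The PACF at lag k is phi_{kk}, the last component of the solution
to the Yule-Walker system G_k phi = r_k where
  (G_k)_{ij} = rho(|i - j|), (r_k)_i = rho(i), i,j = 1..k.
Equivalently, Durbin-Levinson gives phi_{kk} iteratively:
  phi_{11} = rho(1)
  phi_{kk} = [rho(k) - sum_{j=1..k-1} phi_{k-1,j} rho(k-j)]
            / [1 - sum_{j=1..k-1} phi_{k-1,j} rho(j)],
  phi_{k,j} = phi_{k-1,j} - phi_{kk} phi_{k-1,k-j},  j = 1..k-1.
Step k = 1:
  phi_11 = rho(1) = -0.2963.
Step k = 2:
  phi_22 = [rho(2) - phi_11 rho(1)] / [1 - phi_11 rho(1)] = [0.0263 - (-0.2963)(-0.2963)] / [1 - (-0.2963)(-0.2963)]
         = -0.06149369 / 0.91220631 = -0.067412.
  Update: phi_21 = phi_11 - phi_22 phi_11 = -0.2963 - (-0.067412)(-0.2963) = -0.316274.
Step k = 3:
  phi_33 = [rho(3) - phi_21 rho(2) - phi_22 rho(1)] / [1 - phi_21 rho(1) - phi_22 rho(2)]
    numerator   = -0.2944 - (-0.316274)(0.0263) - (-0.067412)(-0.2963) = -0.30605618
    denominator = 1 - (-0.316274)(-0.2963) - (-0.067412)(0.0263) = 0.90806089
  phi_33 = -0.30605618 / 0.90806089 = -0.337.
Therefore phi_{33} = -0.3370.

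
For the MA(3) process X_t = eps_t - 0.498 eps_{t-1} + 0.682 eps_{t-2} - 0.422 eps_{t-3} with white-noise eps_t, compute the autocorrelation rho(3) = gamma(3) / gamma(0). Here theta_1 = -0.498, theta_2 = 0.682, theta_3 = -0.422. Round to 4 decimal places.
\rho(3) = -0.2231

For an MA(q) process with theta_0 = 1, the autocovariance is
  gamma(k) = sigma^2 * sum_{i=0..q-k} theta_i * theta_{i+k},
and rho(k) = gamma(k) / gamma(0). Sigma^2 cancels.
  numerator   = (1)*(-0.422) = -0.422.
  denominator = (1)^2 + (-0.498)^2 + (0.682)^2 + (-0.422)^2 = 1.891212.
  rho(3) = -0.422 / 1.891212 = -0.2231.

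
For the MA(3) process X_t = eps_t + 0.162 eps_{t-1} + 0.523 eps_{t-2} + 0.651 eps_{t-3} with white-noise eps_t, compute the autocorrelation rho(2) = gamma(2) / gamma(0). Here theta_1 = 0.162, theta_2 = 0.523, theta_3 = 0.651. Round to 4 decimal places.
\rho(2) = 0.3646

For an MA(q) process with theta_0 = 1, the autocovariance is
  gamma(k) = sigma^2 * sum_{i=0..q-k} theta_i * theta_{i+k},
and rho(k) = gamma(k) / gamma(0). Sigma^2 cancels.
  numerator   = (1)*(0.523) + (0.162)*(0.651) = 0.628462.
  denominator = (1)^2 + (0.162)^2 + (0.523)^2 + (0.651)^2 = 1.723574.
  rho(2) = 0.628462 / 1.723574 = 0.3646.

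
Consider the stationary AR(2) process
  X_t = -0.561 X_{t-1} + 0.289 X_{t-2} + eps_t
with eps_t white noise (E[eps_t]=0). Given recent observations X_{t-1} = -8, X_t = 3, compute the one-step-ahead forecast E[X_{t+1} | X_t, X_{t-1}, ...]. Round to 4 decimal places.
E[X_{t+1} \mid \mathcal F_t] = -3.9950

For an AR(p) model X_t = c + sum_i phi_i X_{t-i} + eps_t, the
one-step-ahead conditional mean is
  E[X_{t+1} | X_t, ...] = c + sum_i phi_i X_{t+1-i}.
Substitute known values:
  E[X_{t+1} | ...] = (-0.561) * (3) + (0.289) * (-8)
                   = -3.9950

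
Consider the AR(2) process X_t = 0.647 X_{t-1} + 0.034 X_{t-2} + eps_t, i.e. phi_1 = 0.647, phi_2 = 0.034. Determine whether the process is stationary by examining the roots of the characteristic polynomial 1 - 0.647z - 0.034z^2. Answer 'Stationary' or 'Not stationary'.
\text{Stationary}

The AR(p) characteristic polynomial is P(z) = 1 - 0.647z - 0.034z^2.
Stationarity requires all roots to lie outside the unit circle, i.e. |z| > 1 for every root.
Set 1 + (-0.647) z + (-0.034) z^2 = 0, i.e. a z^2 + b z + c = 0 with a = -0.034, b = -0.647, c = 1.
Discriminant D = b^2 - 4ac = (-0.647)^2 - 4*(-0.034)*1 = 0.418609 - (-0.136) = 0.554609.
D >= 0, so the roots are real: z = (-b +/- sqrt(D)) / (2a) = (0.647 +/- 0.744721) / (-0.068).
  z_1 = (0.647 + 0.744721) / (-0.068) = -20.4665,   |z_1| = 20.4665.
  z_2 = (0.647 - 0.744721) / (-0.068) = 1.4371,   |z_2| = 1.4371.
Moduli of all roots: 20.4665, 1.4371.
All moduli strictly greater than 1? Yes.
Verdict: Stationary.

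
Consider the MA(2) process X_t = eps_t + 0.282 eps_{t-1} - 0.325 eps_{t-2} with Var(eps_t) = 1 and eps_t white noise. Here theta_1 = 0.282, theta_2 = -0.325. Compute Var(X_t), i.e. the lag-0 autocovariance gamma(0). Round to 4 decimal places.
\gamma(0) = 1.1851

For an MA(q) process X_t = eps_t + sum_i theta_i eps_{t-i} with
Var(eps_t) = sigma^2, the variance is
  gamma(0) = sigma^2 * (1 + sum_i theta_i^2).
  sum_i theta_i^2 = (0.282)^2 + (-0.325)^2 = 0.079524 + 0.105625 = 0.185149.
  gamma(0) = 1 * (1 + 0.185149) = 1 * 1.185149 = 1.185149, which rounds to 1.1851.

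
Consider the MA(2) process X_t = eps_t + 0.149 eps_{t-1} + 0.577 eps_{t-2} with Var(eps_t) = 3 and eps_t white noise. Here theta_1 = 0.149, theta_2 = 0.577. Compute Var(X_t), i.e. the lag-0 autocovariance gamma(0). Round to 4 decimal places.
\gamma(0) = 4.0654

For an MA(q) process X_t = eps_t + sum_i theta_i eps_{t-i} with
Var(eps_t) = sigma^2, the variance is
  gamma(0) = sigma^2 * (1 + sum_i theta_i^2).
  sum_i theta_i^2 = (0.149)^2 + (0.577)^2 = 0.022201 + 0.332929 = 0.35513.
  gamma(0) = 3 * (1 + 0.35513) = 3 * 1.35513 = 4.06539, which rounds to 4.0654.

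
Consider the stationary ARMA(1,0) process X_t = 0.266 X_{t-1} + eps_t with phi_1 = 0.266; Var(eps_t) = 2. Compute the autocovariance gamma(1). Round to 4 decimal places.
\gamma(1) = 0.5725

Multiply the model equation by X_{t-k} and take expectations. With theta_0 = psi_0 = 1 and psi_j the MA(infinity) weights, this gives
  gamma(k) - sum_i phi_i gamma(k-i) = c_k,
  c_k = sigma^2 * sum_{j=k..q} theta_j psi_{j-k}   (c_k = 0 for k > q),
using gamma(-m) = gamma(m).
Pure AR (q = 0): c_0 = sigma^2 = 2, c_k = 0 for k >= 1.
Equations for k = 0 and k = 1 (AR order 1):
  gamma(0) = phi_1 gamma(1) + c_0
  gamma(1) = phi_1 gamma(0) + c_1
Substituting the second into the first: gamma(0) (1 - phi_1^2) = c_0 + phi_1 c_1, so
  gamma(0) = c_0 / (1 - phi_1^2) = 2 / (1 - (0.266)^2) = 2 / 0.929244 = 2.152287.
  gamma(1) = phi_1 gamma(0) = (0.266)(2.152287) = 0.572508.
Therefore gamma(1) = 0.5725 (to 4 decimal places).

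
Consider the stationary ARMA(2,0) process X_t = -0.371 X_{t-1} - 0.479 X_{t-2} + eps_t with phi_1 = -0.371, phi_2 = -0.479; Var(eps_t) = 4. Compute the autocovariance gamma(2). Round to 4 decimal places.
\gamma(2) = -2.1379

Multiply the model equation by X_{t-k} and take expectations. With theta_0 = psi_0 = 1 and psi_j the MA(infinity) weights, this gives
  gamma(k) - sum_i phi_i gamma(k-i) = c_k,
  c_k = sigma^2 * sum_{j=k..q} theta_j psi_{j-k}   (c_k = 0 for k > q),
using gamma(-m) = gamma(m).
Pure AR (q = 0): c_0 = sigma^2 = 4, c_k = 0 for k >= 1.
Equations for k = 0, 1, 2 (AR order 2, c_2 = 0):
  (E0) gamma(0) = phi_1 gamma(1) + phi_2 gamma(2) + c_0
  (E1) gamma(1) = phi_1 gamma(0) + phi_2 gamma(1) + c_1
  (E2) gamma(2) = phi_1 gamma(1) + phi_2 gamma(0)
From (E1): gamma(1) = A gamma(0) + B with
  A = phi_1 / (1 - phi_2) = -0.371 / 1.479 = -0.250845,   B = c_1 / (1 - phi_2) = 0 / 1.479 = 0.
Insert (E2) into (E0): gamma(0) (1 - phi_2^2) = phi_1 (1 + phi_2) gamma(1) + c_0.
  phi_1 (1 + phi_2) = (-0.371)(0.521) = -0.193291,   1 - phi_2^2 = 0.770559.
Replace gamma(1) by A gamma(0) + B and collect gamma(0):
  gamma(0) [0.770559 - (-0.193291)(-0.250845)] = c_0 = 4
  gamma(0) * 0.722073 = 4
  gamma(0) = 4 / 0.722073 = 5.539607.
  gamma(1) = A gamma(0) = (-0.250845)(5.539607) = -1.389584.
  gamma(2) = phi_1 gamma(1) + phi_2 gamma(0) = (-0.371)(-1.389584) + (-0.479)(5.539607) = -2.137936.
Therefore gamma(2) = -2.1379 (to 4 decimal places).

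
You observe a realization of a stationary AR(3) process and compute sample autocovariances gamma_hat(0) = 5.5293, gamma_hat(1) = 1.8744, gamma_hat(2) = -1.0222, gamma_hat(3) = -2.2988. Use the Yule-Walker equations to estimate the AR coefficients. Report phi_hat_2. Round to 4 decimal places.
\hat\phi_{2} = -0.2130

The Yule-Walker equations for an AR(p) process read, in matrix form,
  Gamma_p phi = r_p,   with   (Gamma_p)_{ij} = gamma(|i - j|),
                       (r_p)_i = gamma(i),   i,j = 1..p.
Substitute the sample gammas (Toeplitz matrix and right-hand side of size 3):
  Gamma_p = [[5.5293, 1.8744, -1.0222], [1.8744, 5.5293, 1.8744], [-1.0222, 1.8744, 5.5293]]
  r_p     = [1.8744, -1.0222, -2.2988]
Written out (R1..R3):
  (R1) 5.5293 phi_1 + 1.8744 phi_2 - 1.0222 phi_3 = 1.8744
  (R2) 1.8744 phi_1 + 5.5293 phi_2 + 1.8744 phi_3 = -1.0222
  (R3) -1.0222 phi_1 + 1.8744 phi_2 + 5.5293 phi_3 = -2.2988
Gaussian elimination:
  R2 <- R2 - (1.8744/5.5293) R1 = R2 - (0.338994) R1:  4.893889 phi_2 + 2.22092 phi_3 = -1.657611
  R3 <- R3 - (-1.0222/5.5293) R1 = R3 - (-0.18487) R1:  2.22092 phi_2 + 5.340326 phi_3 = -1.95228
  R3 <- R3 - (2.22092/4.893889) R2 = R3 - (0.453815) R2:  4.33244 phi_3 = -1.200032
Back-substitution:
  phi_hat_3 = -1.200032 / 4.33244 = -0.276988
  phi_hat_2 = (-1.657611 - (2.22092)(-0.276988)) / 4.893889 = -0.213009
  phi_hat_1 = (1.8744 - (1.8744)(-0.213009) - (-1.0222)(-0.276988)) / 5.5293 = 0.359996
So phi_hat = [0.3600, -0.2130, -0.2770].
Therefore phi_hat_2 = -0.2130.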